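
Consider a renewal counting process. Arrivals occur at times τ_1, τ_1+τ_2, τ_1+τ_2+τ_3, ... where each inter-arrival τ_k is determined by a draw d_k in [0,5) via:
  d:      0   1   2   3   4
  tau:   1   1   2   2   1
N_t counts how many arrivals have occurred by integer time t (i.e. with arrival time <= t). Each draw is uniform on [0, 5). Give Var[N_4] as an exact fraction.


Inter-arrival values over d=0..4: [1, 1, 2, 2, 1]
Each d has probability 1/5, so the pmf of τ is: f(1) = 3/5, f(2) = 2/5
Let p_n(j) = P(N_n = j), with p_0 = [1]. Condition on τ_1: p_n(0) = P(τ > n), and for j >= 1, p_n(j) = Σ_{k<=n} f(k)·p_{n−k}(j−1)
p_1 = [2/5, 3/5]  (j = 0..1)
p_2 = [0, 16/25, 9/25]  (j = 0..2)
p_3 = [0, 4/25, 78/125, 27/125]  (j = 0..3)
p_4 = [0, 0, 44/125, 324/625, 81/625]  (j = 0..4)
E[N_4] = Σ j·p_4(j) = 1736/625;  E[N_4²] = Σ j²·p_4(j) = 5092/625
Var[N_4] = 5092/625 − (1736/625)² = 168804/390625

168804/390625


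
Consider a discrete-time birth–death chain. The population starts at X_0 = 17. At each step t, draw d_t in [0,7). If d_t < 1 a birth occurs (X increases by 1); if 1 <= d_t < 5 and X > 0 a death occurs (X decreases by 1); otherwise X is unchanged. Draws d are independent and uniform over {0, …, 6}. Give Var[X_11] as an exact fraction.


286/49

X can drop by at most 1 per step and X_0 = 17 > T = 11, so X_t >= 17 − t >= 6 > 0 for every t <= 11: the floor at 0 (the 'and X > 0' condition) never binds. Hence X_11 = X_0 + Σ_{t<11} Y_t with i.i.d. increments Y_t = y(d_t) ∈ {+1, −1, 0}.
Outcome values over d=0..6: [1, -1, -1, -1, -1, 0, 0]
Σy = -3, Σy² = 5, M = 7
μ = -3/7 = -3/7,  σ² = 5/7 − (-3/7)² = 26/49
Independent increments: Var[X_11] = 11·σ² = 11·(26/49) = 286/49


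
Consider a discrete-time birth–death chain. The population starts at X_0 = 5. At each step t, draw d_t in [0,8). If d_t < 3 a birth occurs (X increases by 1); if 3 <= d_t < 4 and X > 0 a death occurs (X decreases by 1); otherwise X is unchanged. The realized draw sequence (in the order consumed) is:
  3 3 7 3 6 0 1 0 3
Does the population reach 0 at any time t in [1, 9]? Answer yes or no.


no

t=0: X=5, d=3 → death, X_1=4
t=1: X=4, d=3 → death, X_2=3
t=2: X=3, d=7 → hold, X_3=3
t=3: X=3, d=3 → death, X_4=2
t=4: X=2, d=6 → hold, X_5=2
t=5: X=2, d=0 → birth, X_6=3
t=6: X=3, d=1 → birth, X_7=4
t=7: X=4, d=0 → birth, X_8=5
t=8: X=5, d=3 → death, X_9=4


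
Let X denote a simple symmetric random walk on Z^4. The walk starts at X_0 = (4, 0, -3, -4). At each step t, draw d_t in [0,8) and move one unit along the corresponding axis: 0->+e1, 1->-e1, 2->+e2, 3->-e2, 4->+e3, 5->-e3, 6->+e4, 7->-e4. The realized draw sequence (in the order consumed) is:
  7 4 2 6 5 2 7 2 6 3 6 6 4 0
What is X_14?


t=0: X=(4, 0, -3, -4), d=7 → -e4, X_1=(4, 0, -3, -5)
t=1: X=(4, 0, -3, -5), d=4 → +e3, X_2=(4, 0, -2, -5)
t=2: X=(4, 0, -2, -5), d=2 → +e2, X_3=(4, 1, -2, -5)
t=3: X=(4, 1, -2, -5), d=6 → +e4, X_4=(4, 1, -2, -4)
t=4: X=(4, 1, -2, -4), d=5 → -e3, X_5=(4, 1, -3, -4)
t=5: X=(4, 1, -3, -4), d=2 → +e2, X_6=(4, 2, -3, -4)
t=6: X=(4, 2, -3, -4), d=7 → -e4, X_7=(4, 2, -3, -5)
t=7: X=(4, 2, -3, -5), d=2 → +e2, X_8=(4, 3, -3, -5)
t=8: X=(4, 3, -3, -5), d=6 → +e4, X_9=(4, 3, -3, -4)
t=9: X=(4, 3, -3, -4), d=3 → -e2, X_10=(4, 2, -3, -4)
t=10: X=(4, 2, -3, -4), d=6 → +e4, X_11=(4, 2, -3, -3)
t=11: X=(4, 2, -3, -3), d=6 → +e4, X_12=(4, 2, -3, -2)
t=12: X=(4, 2, -3, -2), d=4 → +e3, X_13=(4, 2, -2, -2)
t=13: X=(4, 2, -2, -2), d=0 → +e1, X_14=(5, 2, -2, -2)

(5, 2, -2, -2)


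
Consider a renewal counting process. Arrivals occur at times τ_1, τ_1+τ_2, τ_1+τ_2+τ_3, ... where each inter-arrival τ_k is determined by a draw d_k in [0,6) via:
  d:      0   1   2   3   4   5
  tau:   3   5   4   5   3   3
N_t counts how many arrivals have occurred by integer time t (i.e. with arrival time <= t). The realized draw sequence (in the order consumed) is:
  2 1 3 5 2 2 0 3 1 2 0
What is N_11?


draw d_1=2: τ_1=4, arrival time A_1=4
draw d_2=1: τ_2=5, arrival time A_2=9
draw d_3=3: τ_3=5, arrival time A_3=14
draw d_4=5: τ_4=3, arrival time A_4=17
draw d_5=2: τ_5=4, arrival time A_5=21
draw d_6=2: τ_6=4, arrival time A_6=25
draw d_7=0: τ_7=3, arrival time A_7=28
draw d_8=3: τ_8=5, arrival time A_8=33
draw d_9=1: τ_9=5, arrival time A_9=38
draw d_10=2: τ_10=4, arrival time A_10=42
draw d_11=0: τ_11=3, arrival time A_11=45
N_t over t=0..11: 0:0 1:0 2:0 3:0 4:1 5:1 6:1 7:1 8:1 9:2 10:2 11:2

2


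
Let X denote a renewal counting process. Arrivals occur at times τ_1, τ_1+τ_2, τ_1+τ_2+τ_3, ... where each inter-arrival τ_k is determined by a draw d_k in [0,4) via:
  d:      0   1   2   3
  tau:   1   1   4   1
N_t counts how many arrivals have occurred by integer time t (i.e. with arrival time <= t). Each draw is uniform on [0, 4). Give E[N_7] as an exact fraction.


66655/16384

Inter-arrival values over d=0..3: [1, 1, 4, 1]
Each d has probability 1/4, so the pmf of τ is: f(1) = 3/4, f(4) = 1/4
Renewal equation for m(n) = E[N_n]: condition on τ_1 = k (if k <= n, one arrival plus a fresh copy on the remaining n−k steps): m(n) = F(n) + Σ_{k<=n} f(k)·m(n−k), where F(n) = P(τ <= n) and m(0) = 0
m(1) = F(1) = 3/4
m(2) = F(2) + f(1)·m(1) = 3/4 + 3/4·3/4 = 21/16
m(3) = F(3) + f(1)·m(2) = 3/4 + 3/4·21/16 = 111/64
m(4) = F(4) + f(1)·m(3) = 1 + 3/4·111/64 = 589/256
m(5) = F(5) + f(1)·m(4) + f(4)·m(1) = 1 + 3/4·589/256 + 1/4·3/4 = 2983/1024
m(6) = F(6) + f(1)·m(5) + f(4)·m(2) = 1 + 3/4·2983/1024 + 1/4·21/16 = 14389/4096
m(7) = F(7) + f(1)·m(6) + f(4)·m(3) = 1 + 3/4·14389/4096 + 1/4·111/64 = 66655/16384
E[N_7] = m(7) = 66655/16384


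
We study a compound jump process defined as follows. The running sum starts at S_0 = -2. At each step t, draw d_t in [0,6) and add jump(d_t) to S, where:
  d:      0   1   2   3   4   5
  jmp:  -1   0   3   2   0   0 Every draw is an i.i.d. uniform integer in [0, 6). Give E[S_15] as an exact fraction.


8

Outcome values over d=0..5: [-1, 0, 3, 2, 0, 0]
Σy = 4, Σy² = 14, M = 6
μ = 4/6 = 2/3,  σ² = 14/6 − (2/3)² = 17/9
E[S_15] = -2 + 15·(2/3) = 8


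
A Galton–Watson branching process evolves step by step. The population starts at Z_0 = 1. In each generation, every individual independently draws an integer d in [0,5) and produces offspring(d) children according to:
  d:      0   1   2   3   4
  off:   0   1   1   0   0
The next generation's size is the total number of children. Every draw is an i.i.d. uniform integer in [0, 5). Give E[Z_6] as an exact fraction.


64/15625

Outcome values over d=0..4: [0, 1, 1, 0, 0]
Σy = 2, Σy² = 2, M = 5
μ = 2/5 = 2/5,  σ² = 2/5 − (2/5)² = 6/25
E[Z_0] = 1
E[Z_1] = 2/5·E[Z_0] = 2/5
E[Z_2] = 2/5·E[Z_1] = 4/25
E[Z_3] = 2/5·E[Z_2] = 8/125
E[Z_4] = 2/5·E[Z_3] = 16/625
E[Z_5] = 2/5·E[Z_4] = 32/3125
E[Z_6] = 2/5·E[Z_5] = 64/15625


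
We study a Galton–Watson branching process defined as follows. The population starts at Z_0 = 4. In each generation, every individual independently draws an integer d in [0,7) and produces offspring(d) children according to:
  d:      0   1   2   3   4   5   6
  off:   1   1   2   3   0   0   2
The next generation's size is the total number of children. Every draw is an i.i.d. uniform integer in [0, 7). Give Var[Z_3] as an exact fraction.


Outcome values over d=0..6: [1, 1, 2, 3, 0, 0, 2]
Σy = 9, Σy² = 19, M = 7
μ = 9/7 = 9/7,  σ² = 19/7 − (9/7)² = 52/49
V_0 = 0, E_0 = 4
V_1 = 52/49·E_0 + (9/7)²·V_0 = 208/49;  E_1 = 36/7
V_2 = 52/49·E_1 + (9/7)²·V_1 = 29952/2401;  E_2 = 324/49
V_3 = 52/49·E_2 + (9/7)²·V_2 = 3251664/117649;  E_3 = 2916/343

3251664/117649


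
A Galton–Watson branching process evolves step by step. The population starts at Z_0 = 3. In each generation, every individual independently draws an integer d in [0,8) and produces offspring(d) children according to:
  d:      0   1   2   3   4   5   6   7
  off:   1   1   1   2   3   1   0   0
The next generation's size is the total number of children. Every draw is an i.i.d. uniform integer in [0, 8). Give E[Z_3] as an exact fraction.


2187/512

Outcome values over d=0..7: [1, 1, 1, 2, 3, 1, 0, 0]
Σy = 9, Σy² = 17, M = 8
μ = 9/8 = 9/8,  σ² = 17/8 − (9/8)² = 55/64
E[Z_0] = 3
E[Z_1] = 9/8·E[Z_0] = 27/8
E[Z_2] = 9/8·E[Z_1] = 243/64
E[Z_3] = 9/8·E[Z_2] = 2187/512


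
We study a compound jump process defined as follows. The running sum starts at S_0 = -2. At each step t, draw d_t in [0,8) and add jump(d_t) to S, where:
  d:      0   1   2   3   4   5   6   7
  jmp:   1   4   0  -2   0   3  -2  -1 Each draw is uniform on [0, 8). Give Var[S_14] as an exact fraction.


1897/32

Outcome values over d=0..7: [1, 4, 0, -2, 0, 3, -2, -1]
Σy = 3, Σy² = 35, M = 8
μ = 3/8 = 3/8,  σ² = 35/8 − (3/8)² = 271/64
Independent increments: Var[S_14] = 14·σ² = 14·(271/64) = 1897/32


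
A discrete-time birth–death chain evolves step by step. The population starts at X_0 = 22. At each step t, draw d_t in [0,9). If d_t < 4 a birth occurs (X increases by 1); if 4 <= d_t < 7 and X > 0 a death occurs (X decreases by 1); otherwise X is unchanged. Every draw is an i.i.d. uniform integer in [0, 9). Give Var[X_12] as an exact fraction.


248/27

X can drop by at most 1 per step and X_0 = 22 > T = 12, so X_t >= 22 − t >= 10 > 0 for every t <= 12: the floor at 0 (the 'and X > 0' condition) never binds. Hence X_12 = X_0 + Σ_{t<12} Y_t with i.i.d. increments Y_t = y(d_t) ∈ {+1, −1, 0}.
Outcome values over d=0..8: [1, 1, 1, 1, -1, -1, -1, 0, 0]
Σy = 1, Σy² = 7, M = 9
μ = 1/9 = 1/9,  σ² = 7/9 − (1/9)² = 62/81
Independent increments: Var[X_12] = 12·σ² = 12·(62/81) = 248/27


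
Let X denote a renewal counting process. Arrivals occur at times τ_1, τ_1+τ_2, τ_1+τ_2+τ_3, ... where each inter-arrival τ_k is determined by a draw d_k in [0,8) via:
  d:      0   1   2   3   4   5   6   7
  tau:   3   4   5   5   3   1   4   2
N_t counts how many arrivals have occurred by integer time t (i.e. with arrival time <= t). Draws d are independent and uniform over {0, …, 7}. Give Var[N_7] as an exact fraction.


Inter-arrival values over d=0..7: [3, 4, 5, 5, 3, 1, 4, 2]
Each d has probability 1/8, so the pmf of τ is: f(1) = 1/8, f(2) = 1/8, f(3) = 1/4, f(4) = 1/4, f(5) = 1/4
Let p_n(j) = P(N_n = j), with p_0 = [1]. Condition on τ_1: p_n(0) = P(τ > n), and for j >= 1, p_n(j) = Σ_{k<=n} f(k)·p_{n−k}(j−1)
p_1 = [7/8, 1/8]  (j = 0..1)
p_2 = [3/4, 15/64, 1/64]  (j = 0..2)
p_3 = [1/2, 29/64, 23/512, 1/512]  (j = 0..3)
p_4 = [1/4, 5/8, 15/128, 31/4096, 1/4096]  (j = 0..4)
p_5 = [0, 3/4, 115/512, 99/4096, 39/32768, 1/32768]  (j = 0..5)
p_6 = [0, 9/16, 3/8, 237/4096, 73/16384, 47/262144, 1/262144]  (j = 0..6)
p_7 = [0, 3/8, 63/128, 489/4096, 207/16384, 201/262144, 55/2097152, 1/2097152]  (j = 0..7)
E[N_7] = Σ j·p_7(j) = 3716281/2097152;  E[N_7²] = Σ j²·p_7(j) = 7634677/2097152
Var[N_7] = 7634677/2097152 − (3716281/2097152)² = 2200333668943/4398046511104

2200333668943/4398046511104


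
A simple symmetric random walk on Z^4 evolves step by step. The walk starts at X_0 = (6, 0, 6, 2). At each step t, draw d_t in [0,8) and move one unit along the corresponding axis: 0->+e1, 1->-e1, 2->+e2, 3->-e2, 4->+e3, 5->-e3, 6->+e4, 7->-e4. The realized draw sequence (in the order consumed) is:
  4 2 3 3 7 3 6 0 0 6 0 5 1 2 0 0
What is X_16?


t=0: X=(6, 0, 6, 2), d=4 → +e3, X_1=(6, 0, 7, 2)
t=1: X=(6, 0, 7, 2), d=2 → +e2, X_2=(6, 1, 7, 2)
t=2: X=(6, 1, 7, 2), d=3 → -e2, X_3=(6, 0, 7, 2)
t=3: X=(6, 0, 7, 2), d=3 → -e2, X_4=(6, -1, 7, 2)
t=4: X=(6, -1, 7, 2), d=7 → -e4, X_5=(6, -1, 7, 1)
t=5: X=(6, -1, 7, 1), d=3 → -e2, X_6=(6, -2, 7, 1)
t=6: X=(6, -2, 7, 1), d=6 → +e4, X_7=(6, -2, 7, 2)
t=7: X=(6, -2, 7, 2), d=0 → +e1, X_8=(7, -2, 7, 2)
t=8: X=(7, -2, 7, 2), d=0 → +e1, X_9=(8, -2, 7, 2)
t=9: X=(8, -2, 7, 2), d=6 → +e4, X_10=(8, -2, 7, 3)
t=10: X=(8, -2, 7, 3), d=0 → +e1, X_11=(9, -2, 7, 3)
t=11: X=(9, -2, 7, 3), d=5 → -e3, X_12=(9, -2, 6, 3)
t=12: X=(9, -2, 6, 3), d=1 → -e1, X_13=(8, -2, 6, 3)
t=13: X=(8, -2, 6, 3), d=2 → +e2, X_14=(8, -1, 6, 3)
t=14: X=(8, -1, 6, 3), d=0 → +e1, X_15=(9, -1, 6, 3)
t=15: X=(9, -1, 6, 3), d=0 → +e1, X_16=(10, -1, 6, 3)

(10, -1, 6, 3)


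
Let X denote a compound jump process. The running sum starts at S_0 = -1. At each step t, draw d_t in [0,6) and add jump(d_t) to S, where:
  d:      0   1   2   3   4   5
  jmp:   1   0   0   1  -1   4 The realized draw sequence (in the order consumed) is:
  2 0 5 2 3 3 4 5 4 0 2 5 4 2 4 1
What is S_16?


t=0: S=-1, d=2, jump=0, S_1=-1
t=1: S=-1, d=0, jump=1, S_2=0
t=2: S=0, d=5, jump=4, S_3=4
t=3: S=4, d=2, jump=0, S_4=4
t=4: S=4, d=3, jump=1, S_5=5
t=5: S=5, d=3, jump=1, S_6=6
t=6: S=6, d=4, jump=-1, S_7=5
t=7: S=5, d=5, jump=4, S_8=9
t=8: S=9, d=4, jump=-1, S_9=8
t=9: S=8, d=0, jump=1, S_10=9
t=10: S=9, d=2, jump=0, S_11=9
t=11: S=9, d=5, jump=4, S_12=13
t=12: S=13, d=4, jump=-1, S_13=12
t=13: S=12, d=2, jump=0, S_14=12
t=14: S=12, d=4, jump=-1, S_15=11
t=15: S=11, d=1, jump=0, S_16=11

11


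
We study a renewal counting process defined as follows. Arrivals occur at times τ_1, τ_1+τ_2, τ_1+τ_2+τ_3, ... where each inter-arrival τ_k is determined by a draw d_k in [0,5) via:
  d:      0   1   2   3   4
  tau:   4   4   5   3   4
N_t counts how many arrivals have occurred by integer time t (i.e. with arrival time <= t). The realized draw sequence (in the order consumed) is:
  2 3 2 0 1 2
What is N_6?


1

draw d_1=2: τ_1=5, arrival time A_1=5
draw d_2=3: τ_2=3, arrival time A_2=8
draw d_3=2: τ_3=5, arrival time A_3=13
draw d_4=0: τ_4=4, arrival time A_4=17
draw d_5=1: τ_5=4, arrival time A_5=21
draw d_6=2: τ_6=5, arrival time A_6=26
N_t over t=0..6: 0:0 1:0 2:0 3:0 4:0 5:1 6:1


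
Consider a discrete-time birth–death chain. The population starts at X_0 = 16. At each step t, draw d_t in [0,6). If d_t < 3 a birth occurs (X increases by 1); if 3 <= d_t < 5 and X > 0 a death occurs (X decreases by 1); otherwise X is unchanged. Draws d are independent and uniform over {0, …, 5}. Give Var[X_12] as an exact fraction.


29/3

X can drop by at most 1 per step and X_0 = 16 > T = 12, so X_t >= 16 − t >= 4 > 0 for every t <= 12: the floor at 0 (the 'and X > 0' condition) never binds. Hence X_12 = X_0 + Σ_{t<12} Y_t with i.i.d. increments Y_t = y(d_t) ∈ {+1, −1, 0}.
Outcome values over d=0..5: [1, 1, 1, -1, -1, 0]
Σy = 1, Σy² = 5, M = 6
μ = 1/6 = 1/6,  σ² = 5/6 − (1/6)² = 29/36
Independent increments: Var[X_12] = 12·σ² = 12·(29/36) = 29/3


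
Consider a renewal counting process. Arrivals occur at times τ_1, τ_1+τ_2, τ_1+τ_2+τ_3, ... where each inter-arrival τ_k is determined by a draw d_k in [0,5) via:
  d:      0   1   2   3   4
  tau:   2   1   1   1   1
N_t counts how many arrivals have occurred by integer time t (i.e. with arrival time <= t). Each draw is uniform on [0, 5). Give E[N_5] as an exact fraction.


12934/3125

Inter-arrival values over d=0..4: [2, 1, 1, 1, 1]
Each d has probability 1/5, so the pmf of τ is: f(1) = 4/5, f(2) = 1/5
Renewal equation for m(n) = E[N_n]: condition on τ_1 = k (if k <= n, one arrival plus a fresh copy on the remaining n−k steps): m(n) = F(n) + Σ_{k<=n} f(k)·m(n−k), where F(n) = P(τ <= n) and m(0) = 0
m(1) = F(1) = 4/5
m(2) = F(2) + f(1)·m(1) = 1 + 4/5·4/5 = 41/25
m(3) = F(3) + f(1)·m(2) + f(2)·m(1) = 1 + 4/5·41/25 + 1/5·4/5 = 309/125
m(4) = F(4) + f(1)·m(3) + f(2)·m(2) = 1 + 4/5·309/125 + 1/5·41/25 = 2066/625
m(5) = F(5) + f(1)·m(4) + f(2)·m(3) = 1 + 4/5·2066/625 + 1/5·309/125 = 12934/3125
E[N_5] = m(5) = 12934/3125


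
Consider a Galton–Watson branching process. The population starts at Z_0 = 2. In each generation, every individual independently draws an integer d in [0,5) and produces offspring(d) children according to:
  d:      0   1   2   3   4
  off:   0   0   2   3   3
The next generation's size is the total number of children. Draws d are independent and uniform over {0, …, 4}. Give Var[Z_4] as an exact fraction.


Outcome values over d=0..4: [0, 0, 2, 3, 3]
Σy = 8, Σy² = 22, M = 5
μ = 8/5 = 8/5,  σ² = 22/5 − (8/5)² = 46/25
V_0 = 0, E_0 = 2
V_1 = 46/25·E_0 + (8/5)²·V_0 = 92/25;  E_1 = 16/5
V_2 = 46/25·E_1 + (8/5)²·V_1 = 9568/625;  E_2 = 128/25
V_3 = 46/25·E_2 + (8/5)²·V_2 = 759552/15625;  E_3 = 1024/125
V_4 = 46/25·E_3 + (8/5)²·V_3 = 54499328/390625;  E_4 = 8192/625

54499328/390625


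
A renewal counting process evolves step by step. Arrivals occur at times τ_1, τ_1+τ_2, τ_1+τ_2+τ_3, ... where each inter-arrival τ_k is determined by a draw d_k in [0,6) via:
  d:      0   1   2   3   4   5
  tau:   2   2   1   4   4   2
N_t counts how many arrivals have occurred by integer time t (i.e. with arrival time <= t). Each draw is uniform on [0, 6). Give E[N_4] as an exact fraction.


1933/1296

Inter-arrival values over d=0..5: [2, 2, 1, 4, 4, 2]
Each d has probability 1/6, so the pmf of τ is: f(1) = 1/6, f(2) = 1/2, f(4) = 1/3
Renewal equation for m(n) = E[N_n]: condition on τ_1 = k (if k <= n, one arrival plus a fresh copy on the remaining n−k steps): m(n) = F(n) + Σ_{k<=n} f(k)·m(n−k), where F(n) = P(τ <= n) and m(0) = 0
m(1) = F(1) = 1/6
m(2) = F(2) + f(1)·m(1) = 2/3 + 1/6·1/6 = 25/36
m(3) = F(3) + f(1)·m(2) + f(2)·m(1) = 2/3 + 1/6·25/36 + 1/2·1/6 = 187/216
m(4) = F(4) + f(1)·m(3) + f(2)·m(2) = 1 + 1/6·187/216 + 1/2·25/36 = 1933/1296
E[N_4] = m(4) = 1933/1296


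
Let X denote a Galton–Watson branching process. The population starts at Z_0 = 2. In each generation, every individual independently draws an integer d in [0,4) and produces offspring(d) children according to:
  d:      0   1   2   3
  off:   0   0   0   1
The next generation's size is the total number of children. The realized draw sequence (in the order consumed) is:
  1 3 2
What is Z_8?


gen 0: Z_0=2, draws=[1, 3], offspring=[0, 1], Z_1=1
gen 1: Z_1=1, draws=[2], offspring=[0], Z_2=0
gen 2: Z_2=0, draws=[], offspring=[], Z_3=0
gen 3: Z_3=0, draws=[], offspring=[], Z_4=0
gen 4: Z_4=0, draws=[], offspring=[], Z_5=0
gen 5: Z_5=0, draws=[], offspring=[], Z_6=0
gen 6: Z_6=0, draws=[], offspring=[], Z_7=0
gen 7: Z_7=0, draws=[], offspring=[], Z_8=0

0


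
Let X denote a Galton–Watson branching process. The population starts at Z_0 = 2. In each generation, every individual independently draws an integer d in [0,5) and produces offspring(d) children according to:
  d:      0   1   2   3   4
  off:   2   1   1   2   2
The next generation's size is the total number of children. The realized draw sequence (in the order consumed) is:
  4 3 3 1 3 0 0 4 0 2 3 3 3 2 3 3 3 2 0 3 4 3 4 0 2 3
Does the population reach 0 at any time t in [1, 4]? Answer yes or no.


no

gen 0: Z_0=2, draws=[4, 3], offspring=[2, 2], Z_1=4
gen 1: Z_1=4, draws=[3, 1, 3, 0], offspring=[2, 1, 2, 2], Z_2=7
gen 2: Z_2=7, draws=[0, 4, 0, 2, 3, 3, 3], offspring=[2, 2, 2, 1, 2, 2, 2], Z_3=13
gen 3: Z_3=13, draws=[2, 3, 3, 3, 2, 0, 3, 4, 3, 4, 0, 2, 3], offspring=[1, 2, 2, 2, 1, 2, 2, 2, 2, 2, 2, 1, 2], Z_4=23


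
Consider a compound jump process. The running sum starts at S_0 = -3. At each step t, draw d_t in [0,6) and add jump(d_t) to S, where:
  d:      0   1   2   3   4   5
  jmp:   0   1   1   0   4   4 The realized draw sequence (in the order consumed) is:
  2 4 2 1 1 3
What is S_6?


5

t=0: S=-3, d=2, jump=1, S_1=-2
t=1: S=-2, d=4, jump=4, S_2=2
t=2: S=2, d=2, jump=1, S_3=3
t=3: S=3, d=1, jump=1, S_4=4
t=4: S=4, d=1, jump=1, S_5=5
t=5: S=5, d=3, jump=0, S_6=5


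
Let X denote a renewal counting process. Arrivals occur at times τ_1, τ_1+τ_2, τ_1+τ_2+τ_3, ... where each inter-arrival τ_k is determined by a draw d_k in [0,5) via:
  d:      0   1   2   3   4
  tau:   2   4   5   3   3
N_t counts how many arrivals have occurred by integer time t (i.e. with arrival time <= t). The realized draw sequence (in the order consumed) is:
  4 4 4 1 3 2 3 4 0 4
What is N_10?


draw d_1=4: τ_1=3, arrival time A_1=3
draw d_2=4: τ_2=3, arrival time A_2=6
draw d_3=4: τ_3=3, arrival time A_3=9
draw d_4=1: τ_4=4, arrival time A_4=13
draw d_5=3: τ_5=3, arrival time A_5=16
draw d_6=2: τ_6=5, arrival time A_6=21
draw d_7=3: τ_7=3, arrival time A_7=24
draw d_8=4: τ_8=3, arrival time A_8=27
draw d_9=0: τ_9=2, arrival time A_9=29
draw d_10=4: τ_10=3, arrival time A_10=32
N_t over t=0..10: 0:0 1:0 2:0 3:1 4:1 5:1 6:2 7:2 8:2 9:3 10:3

3


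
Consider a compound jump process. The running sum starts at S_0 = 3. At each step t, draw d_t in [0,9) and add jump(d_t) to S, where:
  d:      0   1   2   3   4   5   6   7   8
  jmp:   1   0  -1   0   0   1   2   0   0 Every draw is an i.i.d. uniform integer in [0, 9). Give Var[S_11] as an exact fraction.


Outcome values over d=0..8: [1, 0, -1, 0, 0, 1, 2, 0, 0]
Σy = 3, Σy² = 7, M = 9
μ = 3/9 = 1/3,  σ² = 7/9 − (1/3)² = 2/3
Independent increments: Var[S_11] = 11·σ² = 11·(2/3) = 22/3

22/3


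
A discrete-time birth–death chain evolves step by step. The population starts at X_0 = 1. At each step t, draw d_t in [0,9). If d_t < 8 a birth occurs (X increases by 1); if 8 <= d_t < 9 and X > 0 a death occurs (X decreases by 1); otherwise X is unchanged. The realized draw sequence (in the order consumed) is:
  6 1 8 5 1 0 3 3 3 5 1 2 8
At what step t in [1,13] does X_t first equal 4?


t=0: X=1, d=6 → birth, X_1=2
t=1: X=2, d=1 → birth, X_2=3
t=2: X=3, d=8 → death, X_3=2
t=3: X=2, d=5 → birth, X_4=3
t=4: X=3, d=1 → birth, X_5=4
t=5: X=4, d=0 → birth, X_6=5
t=6: X=5, d=3 → birth, X_7=6
t=7: X=6, d=3 → birth, X_8=7
t=8: X=7, d=3 → birth, X_9=8
t=9: X=8, d=5 → birth, X_10=9
t=10: X=9, d=1 → birth, X_11=10
t=11: X=10, d=2 → birth, X_12=11
t=12: X=11, d=8 → death, X_13=10

5


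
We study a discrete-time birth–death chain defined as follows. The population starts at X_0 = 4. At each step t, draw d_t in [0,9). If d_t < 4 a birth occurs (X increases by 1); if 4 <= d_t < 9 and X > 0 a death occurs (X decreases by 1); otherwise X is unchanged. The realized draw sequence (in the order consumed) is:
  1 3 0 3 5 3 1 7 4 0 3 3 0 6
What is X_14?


t=0: X=4, d=1 → birth, X_1=5
t=1: X=5, d=3 → birth, X_2=6
t=2: X=6, d=0 → birth, X_3=7
t=3: X=7, d=3 → birth, X_4=8
t=4: X=8, d=5 → death, X_5=7
t=5: X=7, d=3 → birth, X_6=8
t=6: X=8, d=1 → birth, X_7=9
t=7: X=9, d=7 → death, X_8=8
t=8: X=8, d=4 → death, X_9=7
t=9: X=7, d=0 → birth, X_10=8
t=10: X=8, d=3 → birth, X_11=9
t=11: X=9, d=3 → birth, X_12=10
t=12: X=10, d=0 → birth, X_13=11
t=13: X=11, d=6 → death, X_14=10

10


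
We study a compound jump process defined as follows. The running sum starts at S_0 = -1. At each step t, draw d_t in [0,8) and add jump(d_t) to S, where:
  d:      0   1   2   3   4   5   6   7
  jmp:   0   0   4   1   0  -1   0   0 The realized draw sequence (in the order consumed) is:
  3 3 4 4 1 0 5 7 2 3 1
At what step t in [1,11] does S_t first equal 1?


t=0: S=-1, d=3, jump=1, S_1=0
t=1: S=0, d=3, jump=1, S_2=1
t=2: S=1, d=4, jump=0, S_3=1
t=3: S=1, d=4, jump=0, S_4=1
t=4: S=1, d=1, jump=0, S_5=1
t=5: S=1, d=0, jump=0, S_6=1
t=6: S=1, d=5, jump=-1, S_7=0
t=7: S=0, d=7, jump=0, S_8=0
t=8: S=0, d=2, jump=4, S_9=4
t=9: S=4, d=3, jump=1, S_10=5
t=10: S=5, d=1, jump=0, S_11=5

2


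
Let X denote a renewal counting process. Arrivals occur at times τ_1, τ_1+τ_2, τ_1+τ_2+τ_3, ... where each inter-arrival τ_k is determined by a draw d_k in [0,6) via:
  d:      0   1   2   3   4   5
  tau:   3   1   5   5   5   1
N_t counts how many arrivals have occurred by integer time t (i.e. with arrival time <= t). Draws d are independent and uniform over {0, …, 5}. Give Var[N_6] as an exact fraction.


Inter-arrival values over d=0..5: [3, 1, 5, 5, 5, 1]
Each d has probability 1/6, so the pmf of τ is: f(1) = 1/3, f(3) = 1/6, f(5) = 1/2
Let p_n(j) = P(N_n = j), with p_0 = [1]. Condition on τ_1: p_n(0) = P(τ > n), and for j >= 1, p_n(j) = Σ_{k<=n} f(k)·p_{n−k}(j−1)
p_1 = [2/3, 1/3]  (j = 0..1)
p_2 = [2/3, 2/9, 1/9]  (j = 0..2)
p_3 = [1/2, 7/18, 2/27, 1/27]  (j = 0..3)
p_4 = [1/2, 5/18, 5/27, 2/81, 1/81]  (j = 0..4)
p_5 = [0, 7/9, 7/54, 13/162, 2/243, 1/243]  (j = 0..5)
p_6 = [0, 5/12, 53/108, 1/18, 8/243, 2/729, 1/729]  (j = 0..6)
E[N_6] = Σ j·p_6(j) = 5011/2916;  E[N_6²] = Σ j²·p_6(j) = 10277/2916
Var[N_6] = 10277/2916 − (5011/2916)² = 4857611/8503056

4857611/8503056


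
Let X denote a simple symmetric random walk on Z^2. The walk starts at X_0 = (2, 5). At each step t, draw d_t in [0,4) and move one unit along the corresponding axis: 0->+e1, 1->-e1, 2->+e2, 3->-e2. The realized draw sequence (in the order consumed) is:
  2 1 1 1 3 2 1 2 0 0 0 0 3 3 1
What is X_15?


(1, 5)

t=0: X=(2, 5), d=2 → +e2, X_1=(2, 6)
t=1: X=(2, 6), d=1 → -e1, X_2=(1, 6)
t=2: X=(1, 6), d=1 → -e1, X_3=(0, 6)
t=3: X=(0, 6), d=1 → -e1, X_4=(-1, 6)
t=4: X=(-1, 6), d=3 → -e2, X_5=(-1, 5)
t=5: X=(-1, 5), d=2 → +e2, X_6=(-1, 6)
t=6: X=(-1, 6), d=1 → -e1, X_7=(-2, 6)
t=7: X=(-2, 6), d=2 → +e2, X_8=(-2, 7)
t=8: X=(-2, 7), d=0 → +e1, X_9=(-1, 7)
t=9: X=(-1, 7), d=0 → +e1, X_10=(0, 7)
t=10: X=(0, 7), d=0 → +e1, X_11=(1, 7)
t=11: X=(1, 7), d=0 → +e1, X_12=(2, 7)
t=12: X=(2, 7), d=3 → -e2, X_13=(2, 6)
t=13: X=(2, 6), d=3 → -e2, X_14=(2, 5)
t=14: X=(2, 5), d=1 → -e1, X_15=(1, 5)


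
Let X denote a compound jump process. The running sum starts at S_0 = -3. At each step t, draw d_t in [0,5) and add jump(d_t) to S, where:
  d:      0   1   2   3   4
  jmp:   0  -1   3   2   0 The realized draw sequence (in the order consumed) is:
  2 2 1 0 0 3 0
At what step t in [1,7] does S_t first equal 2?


3

t=0: S=-3, d=2, jump=3, S_1=0
t=1: S=0, d=2, jump=3, S_2=3
t=2: S=3, d=1, jump=-1, S_3=2
t=3: S=2, d=0, jump=0, S_4=2
t=4: S=2, d=0, jump=0, S_5=2
t=5: S=2, d=3, jump=2, S_6=4
t=6: S=4, d=0, jump=0, S_7=4


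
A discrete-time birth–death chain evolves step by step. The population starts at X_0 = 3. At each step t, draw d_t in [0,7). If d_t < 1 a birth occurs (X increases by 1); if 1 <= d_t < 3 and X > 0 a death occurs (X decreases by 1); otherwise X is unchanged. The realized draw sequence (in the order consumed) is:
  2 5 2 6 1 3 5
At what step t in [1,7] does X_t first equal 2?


t=0: X=3, d=2 → death, X_1=2
t=1: X=2, d=5 → hold, X_2=2
t=2: X=2, d=2 → death, X_3=1
t=3: X=1, d=6 → hold, X_4=1
t=4: X=1, d=1 → death, X_5=0
t=5: X=0, d=3 → hold, X_6=0
t=6: X=0, d=5 → hold, X_7=0

1


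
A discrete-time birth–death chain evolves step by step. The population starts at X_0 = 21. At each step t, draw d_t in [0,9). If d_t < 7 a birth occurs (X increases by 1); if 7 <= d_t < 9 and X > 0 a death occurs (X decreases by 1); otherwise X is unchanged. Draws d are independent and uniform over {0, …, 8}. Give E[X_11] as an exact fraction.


244/9

X can drop by at most 1 per step and X_0 = 21 > T = 11, so X_t >= 21 − t >= 10 > 0 for every t <= 11: the floor at 0 (the 'and X > 0' condition) never binds. Hence X_11 = X_0 + Σ_{t<11} Y_t with i.i.d. increments Y_t = y(d_t) ∈ {+1, −1, 0}.
Outcome values over d=0..8: [1, 1, 1, 1, 1, 1, 1, -1, -1]
Σy = 5, Σy² = 9, M = 9
μ = 5/9 = 5/9,  σ² = 9/9 − (5/9)² = 56/81
E[X_11] = 21 + 11·(5/9) = 244/9


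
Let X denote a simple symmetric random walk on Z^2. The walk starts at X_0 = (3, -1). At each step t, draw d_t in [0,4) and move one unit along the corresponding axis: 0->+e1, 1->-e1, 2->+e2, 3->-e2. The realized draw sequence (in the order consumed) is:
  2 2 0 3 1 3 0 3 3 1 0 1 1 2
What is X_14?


t=0: X=(3, -1), d=2 → +e2, X_1=(3, 0)
t=1: X=(3, 0), d=2 → +e2, X_2=(3, 1)
t=2: X=(3, 1), d=0 → +e1, X_3=(4, 1)
t=3: X=(4, 1), d=3 → -e2, X_4=(4, 0)
t=4: X=(4, 0), d=1 → -e1, X_5=(3, 0)
t=5: X=(3, 0), d=3 → -e2, X_6=(3, -1)
t=6: X=(3, -1), d=0 → +e1, X_7=(4, -1)
t=7: X=(4, -1), d=3 → -e2, X_8=(4, -2)
t=8: X=(4, -2), d=3 → -e2, X_9=(4, -3)
t=9: X=(4, -3), d=1 → -e1, X_10=(3, -3)
t=10: X=(3, -3), d=0 → +e1, X_11=(4, -3)
t=11: X=(4, -3), d=1 → -e1, X_12=(3, -3)
t=12: X=(3, -3), d=1 → -e1, X_13=(2, -3)
t=13: X=(2, -3), d=2 → +e2, X_14=(2, -2)

(2, -2)


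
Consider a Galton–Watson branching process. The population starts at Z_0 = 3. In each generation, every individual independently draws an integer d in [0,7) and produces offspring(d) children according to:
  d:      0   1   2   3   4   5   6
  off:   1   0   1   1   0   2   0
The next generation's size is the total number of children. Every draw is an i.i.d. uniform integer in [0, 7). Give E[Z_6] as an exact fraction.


Outcome values over d=0..6: [1, 0, 1, 1, 0, 2, 0]
Σy = 5, Σy² = 7, M = 7
μ = 5/7 = 5/7,  σ² = 7/7 − (5/7)² = 24/49
E[Z_0] = 3
E[Z_1] = 5/7·E[Z_0] = 15/7
E[Z_2] = 5/7·E[Z_1] = 75/49
E[Z_3] = 5/7·E[Z_2] = 375/343
E[Z_4] = 5/7·E[Z_3] = 1875/2401
E[Z_5] = 5/7·E[Z_4] = 9375/16807
E[Z_6] = 5/7·E[Z_5] = 46875/117649

46875/117649


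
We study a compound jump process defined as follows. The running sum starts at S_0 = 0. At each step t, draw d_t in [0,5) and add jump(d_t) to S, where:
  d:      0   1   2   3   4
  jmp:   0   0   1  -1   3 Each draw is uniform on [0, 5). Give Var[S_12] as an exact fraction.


552/25

Outcome values over d=0..4: [0, 0, 1, -1, 3]
Σy = 3, Σy² = 11, M = 5
μ = 3/5 = 3/5,  σ² = 11/5 − (3/5)² = 46/25
Independent increments: Var[S_12] = 12·σ² = 12·(46/25) = 552/25


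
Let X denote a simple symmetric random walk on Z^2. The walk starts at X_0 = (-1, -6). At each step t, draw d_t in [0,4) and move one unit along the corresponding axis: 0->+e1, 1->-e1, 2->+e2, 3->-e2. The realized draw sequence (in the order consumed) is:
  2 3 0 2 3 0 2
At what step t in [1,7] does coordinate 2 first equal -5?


1

t=0: X=(-1, -6), d=2 → +e2, X_1=(-1, -5)
t=1: X=(-1, -5), d=3 → -e2, X_2=(-1, -6)
t=2: X=(-1, -6), d=0 → +e1, X_3=(0, -6)
t=3: X=(0, -6), d=2 → +e2, X_4=(0, -5)
t=4: X=(0, -5), d=3 → -e2, X_5=(0, -6)
t=5: X=(0, -6), d=0 → +e1, X_6=(1, -6)
t=6: X=(1, -6), d=2 → +e2, X_7=(1, -5)


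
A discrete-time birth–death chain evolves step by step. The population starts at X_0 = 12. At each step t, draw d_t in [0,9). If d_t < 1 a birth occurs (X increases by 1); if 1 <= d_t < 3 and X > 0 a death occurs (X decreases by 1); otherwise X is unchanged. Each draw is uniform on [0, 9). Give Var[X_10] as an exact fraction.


260/81

X can drop by at most 1 per step and X_0 = 12 > T = 10, so X_t >= 12 − t >= 2 > 0 for every t <= 10: the floor at 0 (the 'and X > 0' condition) never binds. Hence X_10 = X_0 + Σ_{t<10} Y_t with i.i.d. increments Y_t = y(d_t) ∈ {+1, −1, 0}.
Outcome values over d=0..8: [1, -1, -1, 0, 0, 0, 0, 0, 0]
Σy = -1, Σy² = 3, M = 9
μ = -1/9 = -1/9,  σ² = 3/9 − (-1/9)² = 26/81
Independent increments: Var[X_10] = 10·σ² = 10·(26/81) = 260/81


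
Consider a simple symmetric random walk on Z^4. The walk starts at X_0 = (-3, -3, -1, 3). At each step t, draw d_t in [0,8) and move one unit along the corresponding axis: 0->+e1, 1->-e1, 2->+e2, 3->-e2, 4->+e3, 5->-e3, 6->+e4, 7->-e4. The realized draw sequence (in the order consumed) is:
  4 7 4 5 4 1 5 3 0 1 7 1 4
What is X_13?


(-5, -4, 1, 1)

t=0: X=(-3, -3, -1, 3), d=4 → +e3, X_1=(-3, -3, 0, 3)
t=1: X=(-3, -3, 0, 3), d=7 → -e4, X_2=(-3, -3, 0, 2)
t=2: X=(-3, -3, 0, 2), d=4 → +e3, X_3=(-3, -3, 1, 2)
t=3: X=(-3, -3, 1, 2), d=5 → -e3, X_4=(-3, -3, 0, 2)
t=4: X=(-3, -3, 0, 2), d=4 → +e3, X_5=(-3, -3, 1, 2)
t=5: X=(-3, -3, 1, 2), d=1 → -e1, X_6=(-4, -3, 1, 2)
t=6: X=(-4, -3, 1, 2), d=5 → -e3, X_7=(-4, -3, 0, 2)
t=7: X=(-4, -3, 0, 2), d=3 → -e2, X_8=(-4, -4, 0, 2)
t=8: X=(-4, -4, 0, 2), d=0 → +e1, X_9=(-3, -4, 0, 2)
t=9: X=(-3, -4, 0, 2), d=1 → -e1, X_10=(-4, -4, 0, 2)
t=10: X=(-4, -4, 0, 2), d=7 → -e4, X_11=(-4, -4, 0, 1)
t=11: X=(-4, -4, 0, 1), d=1 → -e1, X_12=(-5, -4, 0, 1)
t=12: X=(-5, -4, 0, 1), d=4 → +e3, X_13=(-5, -4, 1, 1)


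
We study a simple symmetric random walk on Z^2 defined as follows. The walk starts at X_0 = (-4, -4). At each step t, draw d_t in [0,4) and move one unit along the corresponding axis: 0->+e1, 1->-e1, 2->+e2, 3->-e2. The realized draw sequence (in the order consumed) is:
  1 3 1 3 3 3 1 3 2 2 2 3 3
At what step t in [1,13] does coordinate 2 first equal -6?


4

t=0: X=(-4, -4), d=1 → -e1, X_1=(-5, -4)
t=1: X=(-5, -4), d=3 → -e2, X_2=(-5, -5)
t=2: X=(-5, -5), d=1 → -e1, X_3=(-6, -5)
t=3: X=(-6, -5), d=3 → -e2, X_4=(-6, -6)
t=4: X=(-6, -6), d=3 → -e2, X_5=(-6, -7)
t=5: X=(-6, -7), d=3 → -e2, X_6=(-6, -8)
t=6: X=(-6, -8), d=1 → -e1, X_7=(-7, -8)
t=7: X=(-7, -8), d=3 → -e2, X_8=(-7, -9)
t=8: X=(-7, -9), d=2 → +e2, X_9=(-7, -8)
t=9: X=(-7, -8), d=2 → +e2, X_10=(-7, -7)
t=10: X=(-7, -7), d=2 → +e2, X_11=(-7, -6)
t=11: X=(-7, -6), d=3 → -e2, X_12=(-7, -7)
t=12: X=(-7, -7), d=3 → -e2, X_13=(-7, -8)


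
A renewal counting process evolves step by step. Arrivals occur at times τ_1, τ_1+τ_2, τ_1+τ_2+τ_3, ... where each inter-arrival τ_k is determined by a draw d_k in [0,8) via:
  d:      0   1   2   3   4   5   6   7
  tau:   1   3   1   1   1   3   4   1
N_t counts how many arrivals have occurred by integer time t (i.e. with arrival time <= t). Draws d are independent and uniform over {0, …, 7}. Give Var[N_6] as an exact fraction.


Inter-arrival values over d=0..7: [1, 3, 1, 1, 1, 3, 4, 1]
Each d has probability 1/8, so the pmf of τ is: f(1) = 5/8, f(3) = 1/4, f(4) = 1/8
Let p_n(j) = P(N_n = j), with p_0 = [1]. Condition on τ_1: p_n(0) = P(τ > n), and for j >= 1, p_n(j) = Σ_{k<=n} f(k)·p_{n−k}(j−1)
p_1 = [3/8, 5/8]  (j = 0..1)
p_2 = [3/8, 15/64, 25/64]  (j = 0..2)
p_3 = [1/8, 31/64, 75/512, 125/512]  (j = 0..3)
p_4 = [0, 19/64, 235/512, 375/4096, 625/4096]  (j = 0..4)
p_5 = [0, 9/64, 165/512, 1575/4096, 1875/32768, 3125/32768]  (j = 0..5)
p_6 = [0, 5/64, 61/256, 1175/4096, 9875/32768, 9375/262144, 15625/262144]  (j = 0..6)
E[N_6] = Σ j·p_6(j) = 827633/262144;  E[N_6²] = Σ j²·p_6(j) = 3008011/262144
Var[N_6] = 3008011/262144 − (827633/262144)² = 103555652895/68719476736

103555652895/68719476736


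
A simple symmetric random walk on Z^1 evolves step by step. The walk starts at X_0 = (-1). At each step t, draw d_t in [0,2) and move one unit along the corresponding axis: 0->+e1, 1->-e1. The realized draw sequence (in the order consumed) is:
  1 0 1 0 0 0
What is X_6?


(1)

t=0: X=(-1), d=1 → -e1, X_1=(-2)
t=1: X=(-2), d=0 → +e1, X_2=(-1)
t=2: X=(-1), d=1 → -e1, X_3=(-2)
t=3: X=(-2), d=0 → +e1, X_4=(-1)
t=4: X=(-1), d=0 → +e1, X_5=(0)
t=5: X=(0), d=0 → +e1, X_6=(1)


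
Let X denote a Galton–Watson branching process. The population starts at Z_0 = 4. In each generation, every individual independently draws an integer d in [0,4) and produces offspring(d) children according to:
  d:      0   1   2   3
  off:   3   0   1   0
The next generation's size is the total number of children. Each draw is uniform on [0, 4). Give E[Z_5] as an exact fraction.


Outcome values over d=0..3: [3, 0, 1, 0]
Σy = 4, Σy² = 10, M = 4
μ = 4/4 = 1,  σ² = 10/4 − (1)² = 3/2
E[Z_0] = 4
E[Z_1] = 1·E[Z_0] = 4
E[Z_2] = 1·E[Z_1] = 4
E[Z_3] = 1·E[Z_2] = 4
E[Z_4] = 1·E[Z_3] = 4
E[Z_5] = 1·E[Z_4] = 4

4


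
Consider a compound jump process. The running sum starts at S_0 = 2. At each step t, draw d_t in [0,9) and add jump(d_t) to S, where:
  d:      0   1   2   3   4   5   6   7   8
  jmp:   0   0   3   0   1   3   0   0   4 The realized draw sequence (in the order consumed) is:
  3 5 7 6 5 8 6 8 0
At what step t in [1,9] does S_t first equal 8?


5

t=0: S=2, d=3, jump=0, S_1=2
t=1: S=2, d=5, jump=3, S_2=5
t=2: S=5, d=7, jump=0, S_3=5
t=3: S=5, d=6, jump=0, S_4=5
t=4: S=5, d=5, jump=3, S_5=8
t=5: S=8, d=8, jump=4, S_6=12
t=6: S=12, d=6, jump=0, S_7=12
t=7: S=12, d=8, jump=4, S_8=16
t=8: S=16, d=0, jump=0, S_9=16


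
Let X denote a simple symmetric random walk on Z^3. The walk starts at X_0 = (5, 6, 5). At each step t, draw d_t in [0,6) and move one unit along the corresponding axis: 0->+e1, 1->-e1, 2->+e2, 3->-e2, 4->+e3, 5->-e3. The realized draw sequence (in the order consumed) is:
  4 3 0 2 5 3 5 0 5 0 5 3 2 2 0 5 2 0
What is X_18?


(10, 7, 1)

t=0: X=(5, 6, 5), d=4 → +e3, X_1=(5, 6, 6)
t=1: X=(5, 6, 6), d=3 → -e2, X_2=(5, 5, 6)
t=2: X=(5, 5, 6), d=0 → +e1, X_3=(6, 5, 6)
t=3: X=(6, 5, 6), d=2 → +e2, X_4=(6, 6, 6)
t=4: X=(6, 6, 6), d=5 → -e3, X_5=(6, 6, 5)
t=5: X=(6, 6, 5), d=3 → -e2, X_6=(6, 5, 5)
t=6: X=(6, 5, 5), d=5 → -e3, X_7=(6, 5, 4)
t=7: X=(6, 5, 4), d=0 → +e1, X_8=(7, 5, 4)
t=8: X=(7, 5, 4), d=5 → -e3, X_9=(7, 5, 3)
t=9: X=(7, 5, 3), d=0 → +e1, X_10=(8, 5, 3)
t=10: X=(8, 5, 3), d=5 → -e3, X_11=(8, 5, 2)
t=11: X=(8, 5, 2), d=3 → -e2, X_12=(8, 4, 2)
t=12: X=(8, 4, 2), d=2 → +e2, X_13=(8, 5, 2)
t=13: X=(8, 5, 2), d=2 → +e2, X_14=(8, 6, 2)
t=14: X=(8, 6, 2), d=0 → +e1, X_15=(9, 6, 2)
t=15: X=(9, 6, 2), d=5 → -e3, X_16=(9, 6, 1)
t=16: X=(9, 6, 1), d=2 → +e2, X_17=(9, 7, 1)
t=17: X=(9, 7, 1), d=0 → +e1, X_18=(10, 7, 1)


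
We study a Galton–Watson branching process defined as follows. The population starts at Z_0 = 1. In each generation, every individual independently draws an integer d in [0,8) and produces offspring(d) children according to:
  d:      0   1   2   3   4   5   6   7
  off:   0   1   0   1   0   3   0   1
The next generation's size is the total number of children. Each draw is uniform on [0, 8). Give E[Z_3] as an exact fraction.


27/64

Outcome values over d=0..7: [0, 1, 0, 1, 0, 3, 0, 1]
Σy = 6, Σy² = 12, M = 8
μ = 6/8 = 3/4,  σ² = 12/8 − (3/4)² = 15/16
E[Z_0] = 1
E[Z_1] = 3/4·E[Z_0] = 3/4
E[Z_2] = 3/4·E[Z_1] = 9/16
E[Z_3] = 3/4·E[Z_2] = 27/64


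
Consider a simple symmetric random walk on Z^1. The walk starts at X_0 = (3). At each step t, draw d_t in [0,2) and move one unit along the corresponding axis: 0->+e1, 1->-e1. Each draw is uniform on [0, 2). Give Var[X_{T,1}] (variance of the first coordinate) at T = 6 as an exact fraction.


Outcome values over d=0..1: [1, -1]
Σy = 0, Σy² = 2, M = 2
μ = 0/2 = 0,  σ² = 2/2 − (0)² = 1
Independent increments: Var[X_6] = 6·σ² = 6·(1) = 6

6


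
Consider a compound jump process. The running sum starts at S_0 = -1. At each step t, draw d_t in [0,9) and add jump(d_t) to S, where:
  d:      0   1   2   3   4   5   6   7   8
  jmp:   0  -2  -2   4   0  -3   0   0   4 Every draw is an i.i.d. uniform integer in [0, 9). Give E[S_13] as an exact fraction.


4/9

Outcome values over d=0..8: [0, -2, -2, 4, 0, -3, 0, 0, 4]
Σy = 1, Σy² = 49, M = 9
μ = 1/9 = 1/9,  σ² = 49/9 − (1/9)² = 440/81
E[S_13] = -1 + 13·(1/9) = 4/9


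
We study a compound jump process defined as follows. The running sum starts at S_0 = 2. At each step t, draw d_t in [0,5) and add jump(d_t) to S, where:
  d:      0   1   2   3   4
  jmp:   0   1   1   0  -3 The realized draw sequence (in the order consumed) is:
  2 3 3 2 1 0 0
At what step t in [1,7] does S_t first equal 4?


t=0: S=2, d=2, jump=1, S_1=3
t=1: S=3, d=3, jump=0, S_2=3
t=2: S=3, d=3, jump=0, S_3=3
t=3: S=3, d=2, jump=1, S_4=4
t=4: S=4, d=1, jump=1, S_5=5
t=5: S=5, d=0, jump=0, S_6=5
t=6: S=5, d=0, jump=0, S_7=5

4


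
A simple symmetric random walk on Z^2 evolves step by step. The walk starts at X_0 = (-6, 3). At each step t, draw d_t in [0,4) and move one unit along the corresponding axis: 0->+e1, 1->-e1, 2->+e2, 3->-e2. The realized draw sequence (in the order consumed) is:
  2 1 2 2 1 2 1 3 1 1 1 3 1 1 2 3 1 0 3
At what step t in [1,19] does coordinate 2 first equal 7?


6

t=0: X=(-6, 3), d=2 → +e2, X_1=(-6, 4)
t=1: X=(-6, 4), d=1 → -e1, X_2=(-7, 4)
t=2: X=(-7, 4), d=2 → +e2, X_3=(-7, 5)
t=3: X=(-7, 5), d=2 → +e2, X_4=(-7, 6)
t=4: X=(-7, 6), d=1 → -e1, X_5=(-8, 6)
t=5: X=(-8, 6), d=2 → +e2, X_6=(-8, 7)
t=6: X=(-8, 7), d=1 → -e1, X_7=(-9, 7)
t=7: X=(-9, 7), d=3 → -e2, X_8=(-9, 6)
t=8: X=(-9, 6), d=1 → -e1, X_9=(-10, 6)
t=9: X=(-10, 6), d=1 → -e1, X_10=(-11, 6)
t=10: X=(-11, 6), d=1 → -e1, X_11=(-12, 6)
t=11: X=(-12, 6), d=3 → -e2, X_12=(-12, 5)
t=12: X=(-12, 5), d=1 → -e1, X_13=(-13, 5)
t=13: X=(-13, 5), d=1 → -e1, X_14=(-14, 5)
t=14: X=(-14, 5), d=2 → +e2, X_15=(-14, 6)
t=15: X=(-14, 6), d=3 → -e2, X_16=(-14, 5)
t=16: X=(-14, 5), d=1 → -e1, X_17=(-15, 5)
t=17: X=(-15, 5), d=0 → +e1, X_18=(-14, 5)
t=18: X=(-14, 5), d=3 → -e2, X_19=(-14, 4)
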